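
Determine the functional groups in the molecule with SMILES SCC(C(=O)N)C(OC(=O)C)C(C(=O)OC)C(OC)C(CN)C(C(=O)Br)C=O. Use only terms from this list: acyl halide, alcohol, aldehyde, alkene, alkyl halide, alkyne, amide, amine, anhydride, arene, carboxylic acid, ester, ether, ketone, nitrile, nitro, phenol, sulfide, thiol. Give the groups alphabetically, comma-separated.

–SH on an sp³ carbon → thiol.
pendant –CONH2: carbonyl C bonded to C and N → amide.
pendant –OC(=O)CH3: an acyloxy group → ester.
pendant –COOCH3: carbonyl C bonded to C and –OCH3 → ester.
pendant –OCH3: C–O–C with sp³ C, no adjacent C=O → ether.
pendant –CH2NH2: N on sp³ C, no adjacent C=O → amine.
pendant –C(=O)X: carbonyl C bonded to C and halogen → acyl halide.
terminal –CHO: carbonyl C bonded to H and C → aldehyde.

acyl halide, aldehyde, amide, amine, ester, ether, thiol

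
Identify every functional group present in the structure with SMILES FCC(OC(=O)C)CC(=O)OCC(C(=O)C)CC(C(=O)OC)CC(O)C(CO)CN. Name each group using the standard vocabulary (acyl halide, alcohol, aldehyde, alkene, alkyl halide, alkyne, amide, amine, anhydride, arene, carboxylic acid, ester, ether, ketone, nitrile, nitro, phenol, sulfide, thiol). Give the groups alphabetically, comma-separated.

Working along the chain:
  FCH2: halogen on an sp³ carbon → alkyl halide.
  CH(OCOCH3): pendant –OC(=O)CH3: an acyloxy group → ester.
  CH2COOCH2: –C(=O)–O–C with C on the carbonyl side → ester.
  CH(COCH3): pendant –COCH3: carbonyl C bonded to two carbons → ketone.
  CH(COOCH3): pendant –COOCH3: carbonyl C bonded to C and –OCH3 → ester.
  CH(OH): –OH on an sp³ carbon → alcohol (secondary).
  CH(CH2OH): pendant –CH2OH on an sp³ backbone C → alcohol.
  CH2NH2: –NH2 on an sp³ carbon with no adjacent C=O → amine.

alcohol, alkyl halide, amine, ester, ketone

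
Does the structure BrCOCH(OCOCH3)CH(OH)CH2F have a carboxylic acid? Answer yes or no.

–C(=O)Br: carbonyl C bonded to C and to a halogen → acyl halide (not alkyl halide).
pendant –OC(=O)CH3: an acyloxy group → ester.
–OH on an sp³ carbon → alcohol (secondary).
halogen on an sp³ carbon → alkyl halide.
In CH(OCOCH3), the acyl oxygen is bonded to carbon (–O–C), not to H, so this is an ester.
The groups actually present are: acyl halide, alcohol, alkyl halide, ester.

no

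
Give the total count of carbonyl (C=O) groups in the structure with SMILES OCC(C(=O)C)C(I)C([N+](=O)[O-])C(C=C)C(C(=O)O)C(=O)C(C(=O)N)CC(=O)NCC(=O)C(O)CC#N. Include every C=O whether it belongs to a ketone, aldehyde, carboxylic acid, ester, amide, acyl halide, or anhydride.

CH(COCH3): ketone, 1 C=O (running total 1).
CH(COOH): carboxylic acid, 1 C=O (running total 2).
CO: ketone, 1 C=O (running total 3).
CH(CONH2): amide, 1 C=O (running total 4).
CH2CONHCH2: amide, 1 C=O (running total 5).
CO: ketone, 1 C=O (running total 6).

6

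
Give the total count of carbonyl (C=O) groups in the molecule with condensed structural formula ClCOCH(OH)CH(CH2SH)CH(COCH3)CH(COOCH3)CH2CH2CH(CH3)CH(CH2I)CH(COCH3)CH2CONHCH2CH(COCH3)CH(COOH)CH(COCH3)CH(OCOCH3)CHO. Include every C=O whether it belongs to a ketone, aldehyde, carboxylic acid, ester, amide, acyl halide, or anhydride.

10

ClCO: acyl halide, 1 C=O (running total 1).
CH(COCH3): ketone, 1 C=O (running total 2).
CH(COOCH3): ester, 1 C=O (running total 3).
CH(COCH3): ketone, 1 C=O (running total 4).
CH2CONHCH2: amide, 1 C=O (running total 5).
CH(COCH3): ketone, 1 C=O (running total 6).
CH(COOH): carboxylic acid, 1 C=O (running total 7).
CH(COCH3): ketone, 1 C=O (running total 8).
CH(OCOCH3): ester, 1 C=O (running total 9).
CHO: aldehyde, 1 C=O (running total 10).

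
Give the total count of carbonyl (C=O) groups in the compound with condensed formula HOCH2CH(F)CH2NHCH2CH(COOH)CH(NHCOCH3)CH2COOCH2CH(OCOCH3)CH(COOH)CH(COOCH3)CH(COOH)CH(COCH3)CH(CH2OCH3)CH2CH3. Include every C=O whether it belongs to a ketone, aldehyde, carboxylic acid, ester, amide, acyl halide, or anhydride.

CH(COOH): carboxylic acid, 1 C=O (running total 1).
CH(NHCOCH3): amide, 1 C=O (running total 2).
CH2COOCH2: ester, 1 C=O (running total 3).
CH(OCOCH3): ester, 1 C=O (running total 4).
CH(COOH): carboxylic acid, 1 C=O (running total 5).
CH(COOCH3): ester, 1 C=O (running total 6).
CH(COOH): carboxylic acid, 1 C=O (running total 7).
CH(COCH3): ketone, 1 C=O (running total 8).

8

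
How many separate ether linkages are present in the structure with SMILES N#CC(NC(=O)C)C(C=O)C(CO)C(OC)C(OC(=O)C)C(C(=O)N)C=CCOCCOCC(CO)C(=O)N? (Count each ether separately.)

3

Taking each segment in turn:
  N≡C: N≡C–: carbon triple-bonded to nitrogen → nitrile.
  CH(NHCOCH3): pendant –NHC(=O)CH3: N bonded to a carbonyl → amide (not amine).
  CH(CHO): pendant –CHO: carbonyl C bonded to C and H → aldehyde.
  CH(CH2OH): pendant –CH2OH on an sp³ backbone C → alcohol.
  CH(OCH3): pendant –OCH3: C–O–C with sp³ C, no adjacent C=O → ether.
  CH(OCOCH3): pendant –OC(=O)CH3: an acyloxy group → ester.
  CH(CONH2): pendant –CONH2: carbonyl C bonded to C and N → amide.
  CH=CH: C=C double bond → alkene.
  CH2OCH2: C–O–C with sp³ carbons on both sides and no adjacent C=O → ether.
  CH2OCH2: C–O–C with sp³ carbons on both sides and no adjacent C=O → ether.
  CH(CH2OH): pendant –CH2OH on an sp³ backbone C → alcohol.
  CONH2: –C(=O)NH2: carbonyl C bonded to C and to N → amide (the N is not a separate amine).
Ether appears at: CH(OCH3), CH2OCH2, CH2OCH2 → 3.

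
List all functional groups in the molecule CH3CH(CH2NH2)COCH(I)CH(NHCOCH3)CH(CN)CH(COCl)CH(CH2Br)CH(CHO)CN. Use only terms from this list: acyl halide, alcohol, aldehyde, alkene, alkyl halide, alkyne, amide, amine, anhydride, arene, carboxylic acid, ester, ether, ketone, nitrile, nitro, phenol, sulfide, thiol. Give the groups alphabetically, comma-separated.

acyl halide, aldehyde, alkyl halide, amide, amine, ketone, nitrile

Working along the chain:
  CH(CH2NH2): pendant –CH2NH2: N on sp³ C, no adjacent C=O → amine.
  CO: –C(=O)– with carbon on both sides → ketone.
  CH(I): halogen on an sp³ carbon → alkyl halide.
  CH(NHCOCH3): pendant –NHC(=O)CH3: N bonded to a carbonyl → amide (not amine).
  CH(CN): pendant –C≡N: nitrile.
  CH(COCl): pendant –C(=O)X: carbonyl C bonded to C and halogen → acyl halide.
  CH(CH2Br): pendant –CH2X: halogen on sp³ carbon → alkyl halide.
  CH(CHO): pendant –CHO: carbonyl C bonded to C and H → aldehyde.
  CN: –C≡N: carbon triple-bonded to nitrogen → nitrile.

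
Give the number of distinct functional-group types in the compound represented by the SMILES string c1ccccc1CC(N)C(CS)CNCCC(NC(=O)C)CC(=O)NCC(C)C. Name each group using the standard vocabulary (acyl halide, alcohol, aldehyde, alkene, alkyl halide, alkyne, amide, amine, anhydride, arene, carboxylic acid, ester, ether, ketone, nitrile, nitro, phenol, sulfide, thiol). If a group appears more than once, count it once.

Working along the chain:
  C6H5: C6H5– phenyl ring → arene.
  CH(NH2): –NH2 on an sp³ carbon with no adjacent C=O → amine.
  CH(CH2SH): pendant –CH2SH → thiol.
  CH2NHCH2: C–N–C with sp³ carbons and no adjacent C=O → amine (secondary).
  CH(NHCOCH3): pendant –NHC(=O)CH3: N bonded to a carbonyl → amide (not amine).
  CH2CONHCH2: –C(=O)–N– linkage → amide (the N is not an amine).
Distinct types present: amide, amine, arene, thiol.

4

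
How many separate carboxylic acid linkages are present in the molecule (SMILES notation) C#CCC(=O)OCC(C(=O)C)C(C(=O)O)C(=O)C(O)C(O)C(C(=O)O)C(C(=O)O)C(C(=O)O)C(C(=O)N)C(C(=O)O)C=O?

Working along the chain:
  HC≡C: C≡C triple bond → alkyne.
  CH2COOCH2: –C(=O)–O–C with C on the carbonyl side → ester.
  CH(COCH3): pendant –COCH3: carbonyl C bonded to two carbons → ketone.
  CH(COOH): pendant –COOH: carbonyl C bonded to C and –OH → carboxylic acid.
  CO: –C(=O)– with carbon on both sides → ketone.
  CH(OH): –OH on an sp³ carbon → alcohol (secondary).
  CH(OH): –OH on an sp³ carbon → alcohol (secondary).
  CH(COOH): pendant –COOH: carbonyl C bonded to C and –OH → carboxylic acid.
  CH(COOH): pendant –COOH: carbonyl C bonded to C and –OH → carboxylic acid.
  CH(COOH): pendant –COOH: carbonyl C bonded to C and –OH → carboxylic acid.
  CH(CONH2): pendant –CONH2: carbonyl C bonded to C and N → amide.
  CH(COOH): pendant –COOH: carbonyl C bonded to C and –OH → carboxylic acid.
  CHO: terminal –CHO: carbonyl C bonded to H and C → aldehyde.
Carboxylic acid appears at: CH(COOH), CH(COOH), CH(COOH), CH(COOH), CH(COOH) → 5.

5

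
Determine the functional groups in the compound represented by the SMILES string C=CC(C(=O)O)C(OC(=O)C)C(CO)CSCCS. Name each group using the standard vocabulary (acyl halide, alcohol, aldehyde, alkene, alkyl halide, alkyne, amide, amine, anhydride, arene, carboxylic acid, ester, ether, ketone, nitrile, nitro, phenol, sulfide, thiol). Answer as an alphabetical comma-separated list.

C=C double bond → alkene.
pendant –COOH: carbonyl C bonded to C and –OH → carboxylic acid.
pendant –OC(=O)CH3: an acyloxy group → ester.
pendant –CH2OH on an sp³ backbone C → alcohol.
C–S–C linkage → sulfide (thioether).
–SH on an sp³ carbon → thiol.

alcohol, alkene, carboxylic acid, ester, sulfide, thiol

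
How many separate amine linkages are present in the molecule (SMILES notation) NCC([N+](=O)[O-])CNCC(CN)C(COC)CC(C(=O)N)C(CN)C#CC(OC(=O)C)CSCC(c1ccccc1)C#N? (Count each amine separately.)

–NH2 on an sp³ carbon with no adjacent C=O → amine.
–NO2 on an sp³ carbon → nitro (the N=O is not a carbonyl).
C–N–C with sp³ carbons and no adjacent C=O → amine (secondary).
pendant –CH2NH2: N on sp³ C, no adjacent C=O → amine.
pendant –CH2OCH3: C–O–C linkage → ether.
pendant –CONH2: carbonyl C bonded to C and N → amide.
pendant –CH2NH2: N on sp³ C, no adjacent C=O → amine.
C≡C triple bond → alkyne.
pendant –OC(=O)CH3: an acyloxy group → ester.
C–S–C linkage → sulfide (thioether).
pendant –C6H5: benzene ring → arene.
–C≡N: carbon triple-bonded to nitrogen → nitrile.
Amine appears at: H2NCH2, CH2NHCH2, CH(CH2NH2), CH(CH2NH2) → 4.

4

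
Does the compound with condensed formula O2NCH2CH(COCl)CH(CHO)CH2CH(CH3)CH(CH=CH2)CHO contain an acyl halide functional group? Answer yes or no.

yes

Taking each segment in turn:
  O2NCH2: –NO2 on carbon → nitro group.
  CH(COCl): pendant –C(=O)X: carbonyl C bonded to C and halogen → acyl halide.
  CH(CHO): pendant –CHO: carbonyl C bonded to C and H → aldehyde.
  CH(CH=CH2): pendant –CH=CH2: C=C double bond → alkene.
  CHO: terminal –CHO: carbonyl C bonded to H and C → aldehyde.
The CH(COCl) segment supplies the acyl halide: pendant –C(=O)X: carbonyl C bonded to C and halogen → acyl halide.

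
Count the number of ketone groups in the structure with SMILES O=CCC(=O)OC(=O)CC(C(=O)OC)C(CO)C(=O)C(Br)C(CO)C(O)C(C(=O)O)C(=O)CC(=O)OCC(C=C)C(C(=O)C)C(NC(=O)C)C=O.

3

terminal –CHO: carbonyl C bonded to H and C → aldehyde.
two acyl groups sharing one oxygen, –C(=O)–O–C(=O)– → anhydride.
pendant –COOCH3: carbonyl C bonded to C and –OCH3 → ester.
pendant –CH2OH on an sp³ backbone C → alcohol.
–C(=O)– with carbon on both sides → ketone.
halogen on an sp³ carbon → alkyl halide.
pendant –CH2OH on an sp³ backbone C → alcohol.
–OH on an sp³ carbon → alcohol (secondary).
pendant –COOH: carbonyl C bonded to C and –OH → carboxylic acid.
–C(=O)– with carbon on both sides → ketone.
–C(=O)–O–C with C on the carbonyl side → ester.
pendant –CH=CH2: C=C double bond → alkene.
pendant –COCH3: carbonyl C bonded to two carbons → ketone.
pendant –NHC(=O)CH3: N bonded to a carbonyl → amide (not amine).
terminal –CHO: carbonyl C bonded to H and C → aldehyde.
Ketone appears at: CO, CO, CH(COCH3) → 3.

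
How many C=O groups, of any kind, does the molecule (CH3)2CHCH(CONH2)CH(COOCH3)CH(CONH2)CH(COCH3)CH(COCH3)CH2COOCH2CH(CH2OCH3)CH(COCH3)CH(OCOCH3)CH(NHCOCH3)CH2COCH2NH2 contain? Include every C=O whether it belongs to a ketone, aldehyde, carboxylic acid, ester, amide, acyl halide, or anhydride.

CH(CONH2): amide, 1 C=O (running total 1).
CH(COOCH3): ester, 1 C=O (running total 2).
CH(CONH2): amide, 1 C=O (running total 3).
CH(COCH3): ketone, 1 C=O (running total 4).
CH(COCH3): ketone, 1 C=O (running total 5).
CH2COOCH2: ester, 1 C=O (running total 6).
CH(COCH3): ketone, 1 C=O (running total 7).
CH(OCOCH3): ester, 1 C=O (running total 8).
CH(NHCOCH3): amide, 1 C=O (running total 9).
CO: ketone, 1 C=O (running total 10).

10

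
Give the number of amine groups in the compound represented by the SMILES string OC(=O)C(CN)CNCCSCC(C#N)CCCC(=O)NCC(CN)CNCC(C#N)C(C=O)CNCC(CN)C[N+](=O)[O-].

Reading the structure from left to right:
  HOOC: –COOH: carbonyl C bonded to –OH and C → carboxylic acid (the –OH is not a separate alcohol).
  CH(CH2NH2): pendant –CH2NH2: N on sp³ C, no adjacent C=O → amine.
  CH2NHCH2: C–N–C with sp³ carbons and no adjacent C=O → amine (secondary).
  CH2SCH2: C–S–C linkage → sulfide (thioether).
  CH(CN): pendant –C≡N: nitrile.
  CH2CONHCH2: –C(=O)–N– linkage → amide (the N is not an amine).
  CH(CH2NH2): pendant –CH2NH2: N on sp³ C, no adjacent C=O → amine.
  CH2NHCH2: C–N–C with sp³ carbons and no adjacent C=O → amine (secondary).
  CH(CN): pendant –C≡N: nitrile.
  CH(CHO): pendant –CHO: carbonyl C bonded to C and H → aldehyde.
  CH2NHCH2: C–N–C with sp³ carbons and no adjacent C=O → amine (secondary).
  CH(CH2NH2): pendant –CH2NH2: N on sp³ C, no adjacent C=O → amine.
  CH2NO2: –NO2 on carbon → nitro group.
Amine appears at: CH(CH2NH2), CH2NHCH2, CH(CH2NH2), CH2NHCH2, CH2NHCH2, CH(CH2NH2) → 6.

6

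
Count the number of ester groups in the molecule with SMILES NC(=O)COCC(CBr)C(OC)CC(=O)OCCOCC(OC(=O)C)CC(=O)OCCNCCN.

3

Reading the structure from left to right:
  H2NCO: –C(=O)NH2: carbonyl C bonded to C and to N → amide (the N is not a separate amine).
  CH2OCH2: C–O–C with sp³ carbons on both sides and no adjacent C=O → ether.
  CH(CH2Br): pendant –CH2X: halogen on sp³ carbon → alkyl halide.
  CH(OCH3): pendant –OCH3: C–O–C with sp³ C, no adjacent C=O → ether.
  CH2COOCH2: –C(=O)–O–C with C on the carbonyl side → ester.
  CH2OCH2: C–O–C with sp³ carbons on both sides and no adjacent C=O → ether.
  CH(OCOCH3): pendant –OC(=O)CH3: an acyloxy group → ester.
  CH2COOCH2: –C(=O)–O–C with C on the carbonyl side → ester.
  CH2NHCH2: C–N–C with sp³ carbons and no adjacent C=O → amine (secondary).
  CH2NH2: –NH2 on an sp³ carbon with no adjacent C=O → amine.
Ester appears at: CH2COOCH2, CH(OCOCH3), CH2COOCH2 → 3.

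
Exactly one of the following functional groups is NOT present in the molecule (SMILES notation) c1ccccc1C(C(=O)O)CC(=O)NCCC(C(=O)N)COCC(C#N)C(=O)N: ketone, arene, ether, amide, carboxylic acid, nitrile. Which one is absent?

ketone

carboxylic acid: present (CH(COOH) — pendant –COOH: carbonyl C bonded to C and –OH → carboxylic acid).
nitrile: present (CH(CN) — pendant –C≡N: nitrile).
arene: present (C6H5 — C6H5– phenyl ring → arene).
amide: present (CH2CONHCH2 — –C(=O)–N– linkage → amide (the N is not an amine)).
ether: present (CH2OCH2 — C–O–C with sp³ carbons on both sides and no adjacent C=O → ether).
ketone: absent. In each of CH2CONHCH2, CH(CONH2) and CONH2, the C=O is bonded to nitrogen, which defines an amide, not a ketone. In CH(COOH), the C=O bears an –OH, making it a carboxylic acid rather than a ketone.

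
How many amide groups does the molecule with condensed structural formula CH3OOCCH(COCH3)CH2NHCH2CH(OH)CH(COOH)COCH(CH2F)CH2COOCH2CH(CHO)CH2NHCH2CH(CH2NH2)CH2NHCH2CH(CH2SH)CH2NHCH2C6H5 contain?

CH3O–C(=O)–: carbonyl C bonded to C and to –OCH3 → ester (not ketone + ether).
pendant –COCH3: carbonyl C bonded to two carbons → ketone.
C–N–C with sp³ carbons and no adjacent C=O → amine (secondary).
–OH on an sp³ carbon → alcohol (secondary).
pendant –COOH: carbonyl C bonded to C and –OH → carboxylic acid.
–C(=O)– with carbon on both sides → ketone.
pendant –CH2X: halogen on sp³ carbon → alkyl halide.
–C(=O)–O–C with C on the carbonyl side → ester.
pendant –CHO: carbonyl C bonded to C and H → aldehyde.
C–N–C with sp³ carbons and no adjacent C=O → amine (secondary).
pendant –CH2NH2: N on sp³ C, no adjacent C=O → amine.
C–N–C with sp³ carbons and no adjacent C=O → amine (secondary).
pendant –CH2SH → thiol.
C–N–C with sp³ carbons and no adjacent C=O → amine (secondary).
–C6H5 phenyl ring → arene.
No segment is a amide: CH2NHCH2 is amine, not amide; CH2NHCH2 is amine, not amide; CH(CH2NH2) is amine, not amide. → 0.

0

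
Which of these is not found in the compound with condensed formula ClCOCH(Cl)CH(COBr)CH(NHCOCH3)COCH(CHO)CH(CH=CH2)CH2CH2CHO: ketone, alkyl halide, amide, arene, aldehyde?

arene

amide: present (CH(NHCOCH3) — pendant –NHC(=O)CH3: N bonded to a carbonyl → amide (not amine)).
aldehyde: present (CH(CHO) — pendant –CHO: carbonyl C bonded to C and H → aldehyde).
alkyl halide: present (CH(Cl) — halogen on an sp³ carbon → alkyl halide).
ketone: present (CO — –C(=O)– with carbon on both sides → ketone).
arene: no segment matches this pattern.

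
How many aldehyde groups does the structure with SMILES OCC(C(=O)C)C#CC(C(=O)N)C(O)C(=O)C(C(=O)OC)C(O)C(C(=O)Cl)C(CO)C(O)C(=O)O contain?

Taking each segment in turn:
  HOCH2: HO– on an sp³ carbon → alcohol.
  CH(COCH3): pendant –COCH3: carbonyl C bonded to two carbons → ketone.
  C≡C: C≡C triple bond → alkyne.
  CH(CONH2): pendant –CONH2: carbonyl C bonded to C and N → amide.
  CH(OH): –OH on an sp³ carbon → alcohol (secondary).
  CO: –C(=O)– with carbon on both sides → ketone.
  CH(COOCH3): pendant –COOCH3: carbonyl C bonded to C and –OCH3 → ester.
  CH(OH): –OH on an sp³ carbon → alcohol (secondary).
  CH(COCl): pendant –C(=O)X: carbonyl C bonded to C and halogen → acyl halide.
  CH(CH2OH): pendant –CH2OH on an sp³ backbone C → alcohol.
  CH(OH): –OH on an sp³ carbon → alcohol (secondary).
  COOH: –COOH: carbonyl C bonded to –OH and C → carboxylic acid (the –OH is not a separate alcohol).
No segment is a aldehyde: CH(COCH3) is ketone, not aldehyde; CO is ketone, not aldehyde; CH(COOCH3) is ester, not aldehyde. → 0.

0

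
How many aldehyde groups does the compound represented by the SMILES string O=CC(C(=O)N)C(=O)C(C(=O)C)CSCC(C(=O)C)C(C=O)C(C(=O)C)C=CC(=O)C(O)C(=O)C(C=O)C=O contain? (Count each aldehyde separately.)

4

terminal –CHO: carbonyl C bonded to H and C → aldehyde.
pendant –CONH2: carbonyl C bonded to C and N → amide.
–C(=O)– with carbon on both sides → ketone.
pendant –COCH3: carbonyl C bonded to two carbons → ketone.
C–S–C linkage → sulfide (thioether).
pendant –COCH3: carbonyl C bonded to two carbons → ketone.
pendant –CHO: carbonyl C bonded to C and H → aldehyde.
pendant –COCH3: carbonyl C bonded to two carbons → ketone.
C=C double bond → alkene.
–C(=O)– with carbon on both sides → ketone.
–OH on an sp³ carbon → alcohol (secondary).
–C(=O)– with carbon on both sides → ketone.
pendant –CHO: carbonyl C bonded to C and H → aldehyde.
terminal –CHO: carbonyl C bonded to H and C → aldehyde.
Aldehyde appears at: OHC, CH(CHO), CH(CHO), CHO → 4.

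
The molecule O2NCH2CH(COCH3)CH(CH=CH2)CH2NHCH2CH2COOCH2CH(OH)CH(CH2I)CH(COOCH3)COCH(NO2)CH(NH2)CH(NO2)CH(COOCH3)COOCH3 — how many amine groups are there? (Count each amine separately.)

2

Reading the structure from left to right:
  O2NCH2: –NO2 on carbon → nitro group.
  CH(COCH3): pendant –COCH3: carbonyl C bonded to two carbons → ketone.
  CH(CH=CH2): pendant –CH=CH2: C=C double bond → alkene.
  CH2NHCH2: C–N–C with sp³ carbons and no adjacent C=O → amine (secondary).
  CH2COOCH2: –C(=O)–O–C with C on the carbonyl side → ester.
  CH(OH): –OH on an sp³ carbon → alcohol (secondary).
  CH(CH2I): pendant –CH2X: halogen on sp³ carbon → alkyl halide.
  CH(COOCH3): pendant –COOCH3: carbonyl C bonded to C and –OCH3 → ester.
  CO: –C(=O)– with carbon on both sides → ketone.
  CH(NO2): –NO2 on an sp³ carbon → nitro (the N=O is not a carbonyl).
  CH(NH2): –NH2 on an sp³ carbon with no adjacent C=O → amine.
  CH(NO2): –NO2 on an sp³ carbon → nitro (the N=O is not a carbonyl).
  CH(COOCH3): pendant –COOCH3: carbonyl C bonded to C and –OCH3 → ester.
  COOCH3: –C(=O)OCH3: carbonyl C bonded to C and to –OCH3 → ester (not ketone + ether).
Amine appears at: CH2NHCH2, CH(NH2) → 2.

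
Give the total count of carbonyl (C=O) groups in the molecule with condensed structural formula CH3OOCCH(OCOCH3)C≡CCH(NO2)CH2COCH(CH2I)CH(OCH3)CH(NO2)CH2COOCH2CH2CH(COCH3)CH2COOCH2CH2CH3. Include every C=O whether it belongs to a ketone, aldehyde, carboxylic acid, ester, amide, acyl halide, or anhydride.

6

CH3OOC: ester, 1 C=O (running total 1).
CH(OCOCH3): ester, 1 C=O (running total 2).
CO: ketone, 1 C=O (running total 3).
CH2COOCH2: ester, 1 C=O (running total 4).
CH(COCH3): ketone, 1 C=O (running total 5).
CH2COOCH2: ester, 1 C=O (running total 6).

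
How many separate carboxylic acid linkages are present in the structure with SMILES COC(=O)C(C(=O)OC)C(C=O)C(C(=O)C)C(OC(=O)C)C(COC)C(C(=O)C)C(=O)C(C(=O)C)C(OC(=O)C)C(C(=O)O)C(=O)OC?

1

CH3O–C(=O)–: carbonyl C bonded to C and to –OCH3 → ester (not ketone + ether).
pendant –COOCH3: carbonyl C bonded to C and –OCH3 → ester.
pendant –CHO: carbonyl C bonded to C and H → aldehyde.
pendant –COCH3: carbonyl C bonded to two carbons → ketone.
pendant –OC(=O)CH3: an acyloxy group → ester.
pendant –CH2OCH3: C–O–C linkage → ether.
pendant –COCH3: carbonyl C bonded to two carbons → ketone.
–C(=O)– with carbon on both sides → ketone.
pendant –COCH3: carbonyl C bonded to two carbons → ketone.
pendant –OC(=O)CH3: an acyloxy group → ester.
pendant –COOH: carbonyl C bonded to C and –OH → carboxylic acid.
–C(=O)OCH3: carbonyl C bonded to C and to –OCH3 → ester (not ketone + ether).
Carboxylic acid appears at: CH(COOH) → 1.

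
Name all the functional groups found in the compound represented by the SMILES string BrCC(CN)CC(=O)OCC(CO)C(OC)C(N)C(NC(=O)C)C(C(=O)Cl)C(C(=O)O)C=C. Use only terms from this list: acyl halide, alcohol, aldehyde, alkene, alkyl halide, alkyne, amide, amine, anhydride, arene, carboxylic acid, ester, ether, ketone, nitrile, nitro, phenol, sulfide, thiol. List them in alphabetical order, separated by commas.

acyl halide, alcohol, alkene, alkyl halide, amide, amine, carboxylic acid, ester, ether

halogen on an sp³ carbon → alkyl halide.
pendant –CH2NH2: N on sp³ C, no adjacent C=O → amine.
–C(=O)–O–C with C on the carbonyl side → ester.
pendant –CH2OH on an sp³ backbone C → alcohol.
pendant –OCH3: C–O–C with sp³ C, no adjacent C=O → ether.
–NH2 on an sp³ carbon with no adjacent C=O → amine.
pendant –NHC(=O)CH3: N bonded to a carbonyl → amide (not amine).
pendant –C(=O)X: carbonyl C bonded to C and halogen → acyl halide.
pendant –COOH: carbonyl C bonded to C and –OH → carboxylic acid.
C=C double bond → alkene.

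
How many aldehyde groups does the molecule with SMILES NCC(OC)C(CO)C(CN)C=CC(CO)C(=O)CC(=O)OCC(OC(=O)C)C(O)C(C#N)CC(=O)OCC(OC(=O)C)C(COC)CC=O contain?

Working along the chain:
  H2NCH2: –NH2 on an sp³ carbon with no adjacent C=O → amine.
  CH(OCH3): pendant –OCH3: C–O–C with sp³ C, no adjacent C=O → ether.
  CH(CH2OH): pendant –CH2OH on an sp³ backbone C → alcohol.
  CH(CH2NH2): pendant –CH2NH2: N on sp³ C, no adjacent C=O → amine.
  CH=CH: C=C double bond → alkene.
  CH(CH2OH): pendant –CH2OH on an sp³ backbone C → alcohol.
  CO: –C(=O)– with carbon on both sides → ketone.
  CH2COOCH2: –C(=O)–O–C with C on the carbonyl side → ester.
  CH(OCOCH3): pendant –OC(=O)CH3: an acyloxy group → ester.
  CH(OH): –OH on an sp³ carbon → alcohol (secondary).
  CH(CN): pendant –C≡N: nitrile.
  CH2COOCH2: –C(=O)–O–C with C on the carbonyl side → ester.
  CH(OCOCH3): pendant –OC(=O)CH3: an acyloxy group → ester.
  CH(CH2OCH3): pendant –CH2OCH3: C–O–C linkage → ether.
  CHO: terminal –CHO: carbonyl C bonded to H and C → aldehyde.
Aldehyde appears at: CHO → 1.

1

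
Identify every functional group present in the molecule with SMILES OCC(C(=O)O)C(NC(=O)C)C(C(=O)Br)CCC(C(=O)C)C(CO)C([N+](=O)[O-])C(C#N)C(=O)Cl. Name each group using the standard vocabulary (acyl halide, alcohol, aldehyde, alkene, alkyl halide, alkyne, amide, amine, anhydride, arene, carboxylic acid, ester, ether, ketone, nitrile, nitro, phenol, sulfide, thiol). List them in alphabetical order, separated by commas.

acyl halide, alcohol, amide, carboxylic acid, ketone, nitrile, nitro

HO– on an sp³ carbon → alcohol.
pendant –COOH: carbonyl C bonded to C and –OH → carboxylic acid.
pendant –NHC(=O)CH3: N bonded to a carbonyl → amide (not amine).
pendant –C(=O)X: carbonyl C bonded to C and halogen → acyl halide.
pendant –COCH3: carbonyl C bonded to two carbons → ketone.
pendant –CH2OH on an sp³ backbone C → alcohol.
–NO2 on an sp³ carbon → nitro (the N=O is not a carbonyl).
pendant –C≡N: nitrile.
–C(=O)Cl: carbonyl C bonded to C and to a halogen → acyl halide (not alkyl halide).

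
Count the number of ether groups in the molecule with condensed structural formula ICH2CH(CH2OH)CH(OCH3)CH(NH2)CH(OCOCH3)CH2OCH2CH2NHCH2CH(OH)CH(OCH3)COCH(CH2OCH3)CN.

4

halogen on an sp³ carbon → alkyl halide.
pendant –CH2OH on an sp³ backbone C → alcohol.
pendant –OCH3: C–O–C with sp³ C, no adjacent C=O → ether.
–NH2 on an sp³ carbon with no adjacent C=O → amine.
pendant –OC(=O)CH3: an acyloxy group → ester.
C–O–C with sp³ carbons on both sides and no adjacent C=O → ether.
C–N–C with sp³ carbons and no adjacent C=O → amine (secondary).
–OH on an sp³ carbon → alcohol (secondary).
pendant –OCH3: C–O–C with sp³ C, no adjacent C=O → ether.
–C(=O)– with carbon on both sides → ketone.
pendant –CH2OCH3: C–O–C linkage → ether.
–C≡N: carbon triple-bonded to nitrogen → nitrile.
Ether appears at: CH(OCH3), CH2OCH2, CH(OCH3), CH(CH2OCH3) → 4.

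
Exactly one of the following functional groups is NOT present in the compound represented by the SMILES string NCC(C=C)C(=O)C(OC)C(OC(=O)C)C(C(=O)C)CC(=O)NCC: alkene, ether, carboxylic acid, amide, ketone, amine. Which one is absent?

alkene: present (CH(CH=CH2) — pendant –CH=CH2: C=C double bond → alkene).
amide: present (CH2CONHCH2 — –C(=O)–N– linkage → amide (the N is not an amine)).
ether: present (CH(OCH3) — pendant –OCH3: C–O–C with sp³ C, no adjacent C=O → ether).
ketone: present (CO — –C(=O)– with carbon on both sides → ketone).
amine: present (H2NCH2 — –NH2 on an sp³ carbon with no adjacent C=O → amine).
carboxylic acid: absent. In CH(OCOCH3), the acyl oxygen is bonded to carbon (–O–C), not to H, so this is an ester. In CH2CONHCH2, the carbonyl is bonded to nitrogen, not to –OH; that is an amide.

carboxylic acid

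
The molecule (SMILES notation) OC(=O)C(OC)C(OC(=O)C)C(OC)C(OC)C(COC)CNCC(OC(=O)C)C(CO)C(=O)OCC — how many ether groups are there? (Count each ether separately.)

Taking each segment in turn:
  HOOC: –COOH: carbonyl C bonded to –OH and C → carboxylic acid (the –OH is not a separate alcohol).
  CH(OCH3): pendant –OCH3: C–O–C with sp³ C, no adjacent C=O → ether.
  CH(OCOCH3): pendant –OC(=O)CH3: an acyloxy group → ester.
  CH(OCH3): pendant –OCH3: C–O–C with sp³ C, no adjacent C=O → ether.
  CH(OCH3): pendant –OCH3: C–O–C with sp³ C, no adjacent C=O → ether.
  CH(CH2OCH3): pendant –CH2OCH3: C–O–C linkage → ether.
  CH2NHCH2: C–N–C with sp³ carbons and no adjacent C=O → amine (secondary).
  CH(OCOCH3): pendant –OC(=O)CH3: an acyloxy group → ester.
  CH(CH2OH): pendant –CH2OH on an sp³ backbone C → alcohol.
  COOCH2CH3: –C(=O)OCH2CH3: carbonyl C bonded to C and to –OEt → ester.
Ether appears at: CH(OCH3), CH(OCH3), CH(OCH3), CH(CH2OCH3) → 4.

4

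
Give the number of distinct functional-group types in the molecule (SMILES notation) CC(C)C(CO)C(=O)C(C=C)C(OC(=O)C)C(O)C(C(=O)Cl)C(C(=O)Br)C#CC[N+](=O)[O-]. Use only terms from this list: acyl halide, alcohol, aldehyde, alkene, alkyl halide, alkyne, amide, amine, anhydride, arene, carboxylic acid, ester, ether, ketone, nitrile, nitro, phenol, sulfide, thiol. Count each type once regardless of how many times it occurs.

7

Reading the structure from left to right:
  CH(CH2OH): pendant –CH2OH on an sp³ backbone C → alcohol.
  CO: –C(=O)– with carbon on both sides → ketone.
  CH(CH=CH2): pendant –CH=CH2: C=C double bond → alkene.
  CH(OCOCH3): pendant –OC(=O)CH3: an acyloxy group → ester.
  CH(OH): –OH on an sp³ carbon → alcohol (secondary).
  CH(COCl): pendant –C(=O)X: carbonyl C bonded to C and halogen → acyl halide.
  CH(COBr): pendant –C(=O)X: carbonyl C bonded to C and halogen → acyl halide.
  C≡C: C≡C triple bond → alkyne.
  CH2NO2: –NO2 on carbon → nitro group.
Distinct types present: acyl halide, alcohol, alkene, alkyne, ester, ketone, nitro.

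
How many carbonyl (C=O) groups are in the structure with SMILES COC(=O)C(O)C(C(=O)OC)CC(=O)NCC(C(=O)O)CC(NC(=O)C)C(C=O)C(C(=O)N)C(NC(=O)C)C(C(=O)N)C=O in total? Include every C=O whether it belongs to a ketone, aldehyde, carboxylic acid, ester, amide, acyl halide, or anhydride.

10

CH3OOC: ester, 1 C=O (running total 1).
CH(COOCH3): ester, 1 C=O (running total 2).
CH2CONHCH2: amide, 1 C=O (running total 3).
CH(COOH): carboxylic acid, 1 C=O (running total 4).
CH(NHCOCH3): amide, 1 C=O (running total 5).
CH(CHO): aldehyde, 1 C=O (running total 6).
CH(CONH2): amide, 1 C=O (running total 7).
CH(NHCOCH3): amide, 1 C=O (running total 8).
CH(CONH2): amide, 1 C=O (running total 9).
CHO: aldehyde, 1 C=O (running total 10).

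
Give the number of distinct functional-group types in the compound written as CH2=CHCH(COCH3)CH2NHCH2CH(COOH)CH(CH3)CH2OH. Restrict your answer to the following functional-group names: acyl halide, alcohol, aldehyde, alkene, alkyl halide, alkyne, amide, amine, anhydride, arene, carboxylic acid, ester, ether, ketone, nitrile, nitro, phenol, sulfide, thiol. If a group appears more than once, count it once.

5

C=C double bond → alkene.
pendant –COCH3: carbonyl C bonded to two carbons → ketone.
C–N–C with sp³ carbons and no adjacent C=O → amine (secondary).
pendant –COOH: carbonyl C bonded to C and –OH → carboxylic acid.
–OH on an sp³ carbon → alcohol.
Distinct types present: alcohol, alkene, amine, carboxylic acid, ketone.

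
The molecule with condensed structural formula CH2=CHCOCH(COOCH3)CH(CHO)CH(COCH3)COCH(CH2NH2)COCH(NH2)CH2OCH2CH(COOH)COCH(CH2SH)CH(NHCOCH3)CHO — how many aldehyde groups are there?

C=C double bond → alkene.
–C(=O)– with carbon on both sides → ketone.
pendant –COOCH3: carbonyl C bonded to C and –OCH3 → ester.
pendant –CHO: carbonyl C bonded to C and H → aldehyde.
pendant –COCH3: carbonyl C bonded to two carbons → ketone.
–C(=O)– with carbon on both sides → ketone.
pendant –CH2NH2: N on sp³ C, no adjacent C=O → amine.
–C(=O)– with carbon on both sides → ketone.
–NH2 on an sp³ carbon with no adjacent C=O → amine.
C–O–C with sp³ carbons on both sides and no adjacent C=O → ether.
pendant –COOH: carbonyl C bonded to C and –OH → carboxylic acid.
–C(=O)– with carbon on both sides → ketone.
pendant –CH2SH → thiol.
pendant –NHC(=O)CH3: N bonded to a carbonyl → amide (not amine).
terminal –CHO: carbonyl C bonded to H and C → aldehyde.
Aldehyde appears at: CH(CHO), CHO → 2.

2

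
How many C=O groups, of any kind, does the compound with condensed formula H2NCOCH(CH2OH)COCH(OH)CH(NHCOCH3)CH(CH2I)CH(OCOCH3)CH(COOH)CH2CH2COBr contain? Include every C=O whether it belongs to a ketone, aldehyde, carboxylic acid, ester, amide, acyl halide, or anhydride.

H2NCO: amide, 1 C=O (running total 1).
CO: ketone, 1 C=O (running total 2).
CH(NHCOCH3): amide, 1 C=O (running total 3).
CH(OCOCH3): ester, 1 C=O (running total 4).
CH(COOH): carboxylic acid, 1 C=O (running total 5).
COBr: acyl halide, 1 C=O (running total 6).

6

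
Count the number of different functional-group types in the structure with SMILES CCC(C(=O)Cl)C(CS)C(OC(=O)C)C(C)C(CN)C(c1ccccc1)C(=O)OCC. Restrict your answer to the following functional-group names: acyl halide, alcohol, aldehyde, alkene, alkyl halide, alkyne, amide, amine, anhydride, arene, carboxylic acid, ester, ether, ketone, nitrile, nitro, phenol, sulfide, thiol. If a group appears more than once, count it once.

5

pendant –C(=O)X: carbonyl C bonded to C and halogen → acyl halide.
pendant –CH2SH → thiol.
pendant –OC(=O)CH3: an acyloxy group → ester.
pendant –CH2NH2: N on sp³ C, no adjacent C=O → amine.
pendant –C6H5: benzene ring → arene.
–C(=O)OCH2CH3: carbonyl C bonded to C and to –OEt → ester.
Distinct types present: acyl halide, amine, arene, ester, thiol.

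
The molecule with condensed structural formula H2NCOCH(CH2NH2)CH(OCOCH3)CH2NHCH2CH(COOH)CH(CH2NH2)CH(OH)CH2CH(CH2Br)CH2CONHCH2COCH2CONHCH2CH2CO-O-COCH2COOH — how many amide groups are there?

Taking each segment in turn:
  H2NCO: –C(=O)NH2: carbonyl C bonded to C and to N → amide (the N is not a separate amine).
  CH(CH2NH2): pendant –CH2NH2: N on sp³ C, no adjacent C=O → amine.
  CH(OCOCH3): pendant –OC(=O)CH3: an acyloxy group → ester.
  CH2NHCH2: C–N–C with sp³ carbons and no adjacent C=O → amine (secondary).
  CH(COOH): pendant –COOH: carbonyl C bonded to C and –OH → carboxylic acid.
  CH(CH2NH2): pendant –CH2NH2: N on sp³ C, no adjacent C=O → amine.
  CH(OH): –OH on an sp³ carbon → alcohol (secondary).
  CH(CH2Br): pendant –CH2X: halogen on sp³ carbon → alkyl halide.
  CH2CONHCH2: –C(=O)–N– linkage → amide (the N is not an amine).
  CO: –C(=O)– with carbon on both sides → ketone.
  CH2CONHCH2: –C(=O)–N– linkage → amide (the N is not an amine).
  CH2CO-O-COCH2: two acyl groups sharing one oxygen, –C(=O)–O–C(=O)– → anhydride.
  COOH: –COOH: carbonyl C bonded to –OH and C → carboxylic acid (the –OH is not a separate alcohol).
Amide appears at: H2NCO, CH2CONHCH2, CH2CONHCH2 → 3.

3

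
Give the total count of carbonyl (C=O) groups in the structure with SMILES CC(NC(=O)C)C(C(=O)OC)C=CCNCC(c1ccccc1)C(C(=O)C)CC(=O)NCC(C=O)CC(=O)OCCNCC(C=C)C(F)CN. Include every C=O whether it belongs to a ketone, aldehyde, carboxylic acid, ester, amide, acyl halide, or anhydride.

CH(NHCOCH3): amide, 1 C=O (running total 1).
CH(COOCH3): ester, 1 C=O (running total 2).
CH(COCH3): ketone, 1 C=O (running total 3).
CH2CONHCH2: amide, 1 C=O (running total 4).
CH(CHO): aldehyde, 1 C=O (running total 5).
CH2COOCH2: ester, 1 C=O (running total 6).

6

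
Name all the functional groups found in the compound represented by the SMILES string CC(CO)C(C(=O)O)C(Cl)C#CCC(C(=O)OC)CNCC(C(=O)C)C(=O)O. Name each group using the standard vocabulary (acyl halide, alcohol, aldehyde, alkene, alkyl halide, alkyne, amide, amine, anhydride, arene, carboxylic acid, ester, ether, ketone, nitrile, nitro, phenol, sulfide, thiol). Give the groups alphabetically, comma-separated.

Reading the structure from left to right:
  CH(CH2OH): pendant –CH2OH on an sp³ backbone C → alcohol.
  CH(COOH): pendant –COOH: carbonyl C bonded to C and –OH → carboxylic acid.
  CH(Cl): halogen on an sp³ carbon → alkyl halide.
  C≡C: C≡C triple bond → alkyne.
  CH(COOCH3): pendant –COOCH3: carbonyl C bonded to C and –OCH3 → ester.
  CH2NHCH2: C–N–C with sp³ carbons and no adjacent C=O → amine (secondary).
  CH(COCH3): pendant –COCH3: carbonyl C bonded to two carbons → ketone.
  COOH: –COOH: carbonyl C bonded to –OH and C → carboxylic acid (the –OH is not a separate alcohol).

alcohol, alkyl halide, alkyne, amine, carboxylic acid, ester, ketone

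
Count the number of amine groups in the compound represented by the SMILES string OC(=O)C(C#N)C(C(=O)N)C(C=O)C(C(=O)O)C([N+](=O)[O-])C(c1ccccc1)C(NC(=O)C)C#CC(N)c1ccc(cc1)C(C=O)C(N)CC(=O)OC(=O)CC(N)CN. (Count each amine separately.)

Taking each segment in turn:
  HOOC: –COOH: carbonyl C bonded to –OH and C → carboxylic acid (the –OH is not a separate alcohol).
  CH(CN): pendant –C≡N: nitrile.
  CH(CONH2): pendant –CONH2: carbonyl C bonded to C and N → amide.
  CH(CHO): pendant –CHO: carbonyl C bonded to C and H → aldehyde.
  CH(COOH): pendant –COOH: carbonyl C bonded to C and –OH → carboxylic acid.
  CH(NO2): –NO2 on an sp³ carbon → nitro (the N=O is not a carbonyl).
  CH(C6H5): pendant –C6H5: benzene ring → arene.
  CH(NHCOCH3): pendant –NHC(=O)CH3: N bonded to a carbonyl → amide (not amine).
  C≡C: C≡C triple bond → alkyne.
  CH(NH2): –NH2 on an sp³ carbon with no adjacent C=O → amine.
  C6H4: para-disubstituted benzene ring → arene.
  CH(CHO): pendant –CHO: carbonyl C bonded to C and H → aldehyde.
  CH(NH2): –NH2 on an sp³ carbon with no adjacent C=O → amine.
  CH2CO-O-COCH2: two acyl groups sharing one oxygen, –C(=O)–O–C(=O)– → anhydride.
  CH(NH2): –NH2 on an sp³ carbon with no adjacent C=O → amine.
  CH2NH2: –NH2 on an sp³ carbon with no adjacent C=O → amine.
Amine appears at: CH(NH2), CH(NH2), CH(NH2), CH2NH2 → 4.

4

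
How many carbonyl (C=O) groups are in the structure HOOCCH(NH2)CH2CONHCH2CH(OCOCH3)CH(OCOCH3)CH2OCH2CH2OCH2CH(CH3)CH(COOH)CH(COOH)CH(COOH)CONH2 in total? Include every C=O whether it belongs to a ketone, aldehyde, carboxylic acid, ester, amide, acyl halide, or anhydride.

HOOC: carboxylic acid, 1 C=O (running total 1).
CH2CONHCH2: amide, 1 C=O (running total 2).
CH(OCOCH3): ester, 1 C=O (running total 3).
CH(OCOCH3): ester, 1 C=O (running total 4).
CH(COOH): carboxylic acid, 1 C=O (running total 5).
CH(COOH): carboxylic acid, 1 C=O (running total 6).
CH(COOH): carboxylic acid, 1 C=O (running total 7).
CONH2: amide, 1 C=O (running total 8).

8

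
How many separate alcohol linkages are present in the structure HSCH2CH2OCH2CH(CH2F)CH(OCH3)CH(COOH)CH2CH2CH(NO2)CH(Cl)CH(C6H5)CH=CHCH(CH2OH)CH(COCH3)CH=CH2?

1

Taking each segment in turn:
  HSCH2: –SH on an sp³ carbon → thiol.
  CH2OCH2: C–O–C with sp³ carbons on both sides and no adjacent C=O → ether.
  CH(CH2F): pendant –CH2X: halogen on sp³ carbon → alkyl halide.
  CH(OCH3): pendant –OCH3: C–O–C with sp³ C, no adjacent C=O → ether.
  CH(COOH): pendant –COOH: carbonyl C bonded to C and –OH → carboxylic acid.
  CH(NO2): –NO2 on an sp³ carbon → nitro (the N=O is not a carbonyl).
  CH(Cl): halogen on an sp³ carbon → alkyl halide.
  CH(C6H5): pendant –C6H5: benzene ring → arene.
  CH=CH: C=C double bond → alkene.
  CH(CH2OH): pendant –CH2OH on an sp³ backbone C → alcohol.
  CH(COCH3): pendant –COCH3: carbonyl C bonded to two carbons → ketone.
  CH=CH2: C=C double bond → alkene.
Alcohol appears at: CH(CH2OH) → 1.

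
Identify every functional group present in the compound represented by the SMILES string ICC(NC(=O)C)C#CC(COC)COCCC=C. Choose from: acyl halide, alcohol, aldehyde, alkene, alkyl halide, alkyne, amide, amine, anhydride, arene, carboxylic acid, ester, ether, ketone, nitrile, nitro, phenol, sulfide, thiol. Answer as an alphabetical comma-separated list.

Working along the chain:
  ICH2: halogen on an sp³ carbon → alkyl halide.
  CH(NHCOCH3): pendant –NHC(=O)CH3: N bonded to a carbonyl → amide (not amine).
  C≡C: C≡C triple bond → alkyne.
  CH(CH2OCH3): pendant –CH2OCH3: C–O–C linkage → ether.
  CH2OCH2: C–O–C with sp³ carbons on both sides and no adjacent C=O → ether.
  CH=CH2: C=C double bond → alkene.

alkene, alkyl halide, alkyne, amide, ether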